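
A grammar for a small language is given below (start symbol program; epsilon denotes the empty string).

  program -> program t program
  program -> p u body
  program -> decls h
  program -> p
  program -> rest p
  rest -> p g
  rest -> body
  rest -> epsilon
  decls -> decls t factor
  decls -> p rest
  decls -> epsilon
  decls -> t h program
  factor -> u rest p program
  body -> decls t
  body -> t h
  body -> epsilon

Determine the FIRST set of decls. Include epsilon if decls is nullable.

{ p, t, epsilon }

From decls -> decls t factor: decls nullable, take FIRST(decls) ∪ {t} = { p, t }.
decls -> p rest contributes {p}.
decls -> epsilon contributes epsilon.
decls -> t h program contributes {t}.
Union: FIRST(decls) = { p, t, epsilon }.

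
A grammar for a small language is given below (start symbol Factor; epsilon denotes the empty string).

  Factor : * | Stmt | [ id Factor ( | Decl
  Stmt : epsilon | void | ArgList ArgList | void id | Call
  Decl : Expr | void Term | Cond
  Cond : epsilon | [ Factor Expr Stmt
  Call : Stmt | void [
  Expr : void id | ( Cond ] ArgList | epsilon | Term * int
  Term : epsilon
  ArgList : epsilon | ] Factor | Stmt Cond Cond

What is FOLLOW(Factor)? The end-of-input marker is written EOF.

{ EOF, (, *, [, ], void }

Factor is the start symbol, so EOF ∈ FOLLOW(Factor).
In Factor : [ id Factor (: add FIRST(() = { ( }.
In Cond : [ Factor Expr Stmt: add FIRST(Expr Stmt)\{epsilon} = { (, *, [, ], void }.
  Since Expr Stmt is nullable, also add FOLLOW(Cond) = { EOF, (, *, [, ], void }.
In ArgList : ] Factor: Factor is at the end, add FOLLOW(ArgList) = { EOF, (, *, [, ], void }.
Union: FOLLOW(Factor) = { EOF, (, *, [, ], void }.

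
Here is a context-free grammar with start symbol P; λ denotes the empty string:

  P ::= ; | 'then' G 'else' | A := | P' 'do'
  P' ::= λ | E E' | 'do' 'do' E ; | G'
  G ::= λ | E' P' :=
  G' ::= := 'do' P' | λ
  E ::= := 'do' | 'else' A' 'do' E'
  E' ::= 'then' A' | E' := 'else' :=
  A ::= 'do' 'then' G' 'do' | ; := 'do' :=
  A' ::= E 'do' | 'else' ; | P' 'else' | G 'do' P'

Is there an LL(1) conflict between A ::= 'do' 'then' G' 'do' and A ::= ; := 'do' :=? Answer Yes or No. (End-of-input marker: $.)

FIRST('do' 'then' G' 'do') = { 'do' } and FIRST(; := 'do' :=) = { ; }.
The FIRST sets are disjoint and neither alternative is nullable — no conflict.

No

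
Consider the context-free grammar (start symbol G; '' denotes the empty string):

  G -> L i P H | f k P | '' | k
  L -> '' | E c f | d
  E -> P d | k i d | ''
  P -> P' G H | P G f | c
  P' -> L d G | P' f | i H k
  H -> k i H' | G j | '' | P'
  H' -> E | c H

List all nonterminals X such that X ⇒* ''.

{ E, G, H, H', L }

Directly nullable (have an ''-production): G, L, E, H.
H' -> E with every symbol nullable, so H' is nullable.
No other nonterminal has a production whose RHS symbols are all nullable.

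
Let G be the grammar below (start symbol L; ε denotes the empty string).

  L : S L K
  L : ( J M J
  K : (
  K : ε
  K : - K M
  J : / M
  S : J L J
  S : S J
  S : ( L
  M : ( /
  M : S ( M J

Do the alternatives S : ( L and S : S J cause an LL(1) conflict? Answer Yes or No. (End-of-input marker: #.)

FIRST(( L) = { ( } and FIRST(S J) = { (, / }.
Both contain (, so the two alternatives are not disjoint — LL(1) conflict.

Yes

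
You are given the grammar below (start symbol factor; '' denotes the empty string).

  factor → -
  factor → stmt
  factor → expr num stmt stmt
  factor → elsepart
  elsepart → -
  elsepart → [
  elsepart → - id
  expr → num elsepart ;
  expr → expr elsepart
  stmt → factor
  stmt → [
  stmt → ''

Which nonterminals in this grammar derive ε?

Directly nullable (have an ''-production): stmt.
factor → stmt with every symbol nullable, so factor is nullable.
No other nonterminal has a production whose RHS symbols are all nullable.

{ factor, stmt }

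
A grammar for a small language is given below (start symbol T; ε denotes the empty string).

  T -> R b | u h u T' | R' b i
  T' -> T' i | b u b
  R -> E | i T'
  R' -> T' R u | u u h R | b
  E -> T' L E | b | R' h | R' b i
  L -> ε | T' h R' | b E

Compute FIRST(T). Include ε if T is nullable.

{ b, i, u }

From T -> R b: add FIRST(R) = { b, i, u }.
T -> u h u T' contributes {u}.
From T -> R' b i: add FIRST(R') = { b, u }.
Union: FIRST(T) = { b, i, u }.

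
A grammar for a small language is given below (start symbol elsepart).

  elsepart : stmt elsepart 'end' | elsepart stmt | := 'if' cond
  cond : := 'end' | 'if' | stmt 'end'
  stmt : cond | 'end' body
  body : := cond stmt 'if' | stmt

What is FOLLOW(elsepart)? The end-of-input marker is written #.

elsepart is the start symbol, so # ∈ FOLLOW(elsepart).
In elsepart : stmt elsepart 'end': add FIRST('end') = { 'end' }.
In elsepart : elsepart stmt: add FIRST(stmt) = { 'end', 'if', := }.
Union: FOLLOW(elsepart) = { #, 'end', 'if', := }.

{ #, 'end', 'if', := }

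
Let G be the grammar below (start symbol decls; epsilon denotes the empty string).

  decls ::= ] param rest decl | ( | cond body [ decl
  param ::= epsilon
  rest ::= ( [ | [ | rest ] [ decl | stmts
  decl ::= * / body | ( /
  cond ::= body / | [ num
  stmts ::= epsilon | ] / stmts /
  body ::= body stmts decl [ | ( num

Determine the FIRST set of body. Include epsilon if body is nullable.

From body ::= body stmts decl [: add FIRST(body) = { ( }.
body ::= ( num contributes {(}.
Union: FIRST(body) = { ( }.

{ ( }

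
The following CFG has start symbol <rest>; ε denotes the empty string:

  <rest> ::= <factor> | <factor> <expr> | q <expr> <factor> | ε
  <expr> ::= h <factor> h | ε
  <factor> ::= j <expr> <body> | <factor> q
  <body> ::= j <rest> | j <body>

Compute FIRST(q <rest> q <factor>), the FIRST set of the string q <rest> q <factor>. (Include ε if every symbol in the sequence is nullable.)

{ q }

q is a terminal; add {q} and stop.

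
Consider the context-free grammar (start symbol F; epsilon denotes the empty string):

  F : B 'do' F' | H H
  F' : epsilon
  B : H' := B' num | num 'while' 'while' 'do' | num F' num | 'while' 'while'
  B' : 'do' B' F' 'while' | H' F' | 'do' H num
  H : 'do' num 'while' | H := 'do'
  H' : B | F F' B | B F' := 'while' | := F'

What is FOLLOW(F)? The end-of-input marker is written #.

{ #, 'do', 'while', :=, num }

F is the start symbol, so # ∈ FOLLOW(F).
In H' : F F' B: add FIRST(F' B) = { 'do', 'while', :=, num }.
Union: FOLLOW(F) = { #, 'do', 'while', :=, num }.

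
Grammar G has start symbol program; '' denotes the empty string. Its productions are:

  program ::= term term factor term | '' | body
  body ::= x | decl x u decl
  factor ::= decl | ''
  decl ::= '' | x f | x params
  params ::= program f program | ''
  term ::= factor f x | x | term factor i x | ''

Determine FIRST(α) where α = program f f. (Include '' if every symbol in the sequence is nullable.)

{ f, i, x }

Add FIRST(program)\{''} = { f, i, x }; program is nullable, continue.
f is a terminal; add {f} and stop.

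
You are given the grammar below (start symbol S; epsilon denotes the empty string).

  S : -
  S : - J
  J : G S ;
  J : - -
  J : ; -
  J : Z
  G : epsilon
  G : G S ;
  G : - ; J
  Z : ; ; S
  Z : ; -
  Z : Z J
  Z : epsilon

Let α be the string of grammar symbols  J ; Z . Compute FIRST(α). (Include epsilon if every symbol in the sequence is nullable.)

{ -, ; }

Add FIRST(J)\{epsilon} = { -, ; }; J is nullable, continue.
; is a terminal; add {;} and stop.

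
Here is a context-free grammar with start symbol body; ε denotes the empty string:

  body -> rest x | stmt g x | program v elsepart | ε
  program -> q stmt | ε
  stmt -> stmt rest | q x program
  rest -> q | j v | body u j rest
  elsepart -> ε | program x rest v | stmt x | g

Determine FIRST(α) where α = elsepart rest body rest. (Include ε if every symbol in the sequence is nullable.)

{ g, j, q, u, v, x }

Add FIRST(elsepart)\{ε} = { g, q, x }; elsepart is nullable, continue.
Add FIRST(rest) = { j, q, u, v }; rest is not nullable, stop.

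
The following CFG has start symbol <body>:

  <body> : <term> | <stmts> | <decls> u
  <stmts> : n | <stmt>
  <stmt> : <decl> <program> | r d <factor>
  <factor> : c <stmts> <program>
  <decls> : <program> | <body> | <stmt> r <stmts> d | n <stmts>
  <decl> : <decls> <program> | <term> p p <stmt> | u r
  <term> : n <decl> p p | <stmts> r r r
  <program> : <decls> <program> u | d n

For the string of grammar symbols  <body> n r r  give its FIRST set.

Add FIRST(<body>) = { d, n, r, u }; <body> is not nullable, stop.

{ d, n, r, u }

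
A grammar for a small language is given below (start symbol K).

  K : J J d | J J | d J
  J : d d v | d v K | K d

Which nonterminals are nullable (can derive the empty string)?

{ } (none)

No nonterminal has an empty production or an RHS whose symbols are all nullable.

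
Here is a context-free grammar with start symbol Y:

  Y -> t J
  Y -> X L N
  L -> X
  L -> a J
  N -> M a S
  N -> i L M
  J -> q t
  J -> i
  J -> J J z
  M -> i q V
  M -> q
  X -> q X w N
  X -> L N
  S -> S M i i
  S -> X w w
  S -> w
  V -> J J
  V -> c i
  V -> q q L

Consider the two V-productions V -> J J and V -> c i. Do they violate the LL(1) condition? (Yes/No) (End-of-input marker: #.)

No

FIRST(J J) = { i, q } and FIRST(c i) = { c }.
The FIRST sets are disjoint and neither alternative is nullable — no conflict.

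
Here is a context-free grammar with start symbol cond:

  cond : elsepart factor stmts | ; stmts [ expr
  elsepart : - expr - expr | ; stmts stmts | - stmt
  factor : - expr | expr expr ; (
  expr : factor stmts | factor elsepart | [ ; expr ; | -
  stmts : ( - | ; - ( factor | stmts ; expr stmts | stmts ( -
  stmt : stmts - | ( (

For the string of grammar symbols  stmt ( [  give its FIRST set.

{ (, ; }

Add FIRST(stmt) = { (, ; }; stmt is not nullable, stop.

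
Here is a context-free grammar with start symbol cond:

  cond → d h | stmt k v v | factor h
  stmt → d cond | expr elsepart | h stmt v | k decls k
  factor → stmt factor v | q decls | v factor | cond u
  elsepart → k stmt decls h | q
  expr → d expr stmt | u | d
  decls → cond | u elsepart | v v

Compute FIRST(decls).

From decls → cond: add FIRST(cond) = { d, h, k, q, u, v }.
decls → u elsepart contributes {u}.
decls → v v contributes {v}.
Union: FIRST(decls) = { d, h, k, q, u, v }.

{ d, h, k, q, u, v }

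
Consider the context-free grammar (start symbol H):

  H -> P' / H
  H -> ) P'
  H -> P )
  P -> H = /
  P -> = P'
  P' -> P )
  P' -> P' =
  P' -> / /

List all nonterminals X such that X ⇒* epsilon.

No nonterminal has an empty production or an RHS whose symbols are all nullable.

{ } (none)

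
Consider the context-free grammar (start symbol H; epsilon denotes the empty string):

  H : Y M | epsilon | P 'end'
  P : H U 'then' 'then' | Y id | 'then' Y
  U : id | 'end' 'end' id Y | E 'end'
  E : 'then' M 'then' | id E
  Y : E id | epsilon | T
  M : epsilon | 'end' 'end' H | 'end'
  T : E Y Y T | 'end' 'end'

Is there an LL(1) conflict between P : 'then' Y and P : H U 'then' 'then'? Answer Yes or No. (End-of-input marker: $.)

Yes

FIRST('then' Y) = { 'then' } and FIRST(H U 'then' 'then') = { 'end', 'then', id }.
Both contain 'then', so the two alternatives are not disjoint — LL(1) conflict.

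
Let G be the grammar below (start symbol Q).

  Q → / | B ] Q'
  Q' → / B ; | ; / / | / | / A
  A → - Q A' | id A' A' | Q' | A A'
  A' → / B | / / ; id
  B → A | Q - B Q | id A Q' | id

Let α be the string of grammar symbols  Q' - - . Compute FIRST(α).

Add FIRST(Q') = { /, ; }; Q' is not nullable, stop.

{ /, ; }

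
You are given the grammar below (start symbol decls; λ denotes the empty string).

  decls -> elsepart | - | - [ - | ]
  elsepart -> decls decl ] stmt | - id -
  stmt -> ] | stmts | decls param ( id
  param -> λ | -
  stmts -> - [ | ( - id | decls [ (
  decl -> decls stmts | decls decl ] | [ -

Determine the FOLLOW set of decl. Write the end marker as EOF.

{ ] }

In elsepart -> decls decl ] stmt: add FIRST(] stmt) = { ] }.
In decl -> decls decl ]: add FIRST(]) = { ] }.
Union: FOLLOW(decl) = { ] }.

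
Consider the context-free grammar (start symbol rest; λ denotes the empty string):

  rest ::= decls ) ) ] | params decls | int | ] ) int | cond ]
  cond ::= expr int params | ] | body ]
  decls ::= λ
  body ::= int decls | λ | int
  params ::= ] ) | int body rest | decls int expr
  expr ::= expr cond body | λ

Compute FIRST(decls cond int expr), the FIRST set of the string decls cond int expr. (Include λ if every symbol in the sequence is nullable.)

Add FIRST(decls)\{λ} = {  }; decls is nullable, continue.
Add FIRST(cond) = { ], int }; cond is not nullable, stop.

{ ], int }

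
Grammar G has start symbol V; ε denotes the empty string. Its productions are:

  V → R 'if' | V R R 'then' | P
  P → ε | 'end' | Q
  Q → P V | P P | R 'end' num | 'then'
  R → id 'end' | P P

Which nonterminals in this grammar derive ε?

{ P, Q, R, V }

Directly nullable (have an ε-production): P.
R → P P with every symbol nullable, so R is nullable.
V → P with every symbol nullable, so V is nullable.
Q → P V with every symbol nullable, so Q is nullable.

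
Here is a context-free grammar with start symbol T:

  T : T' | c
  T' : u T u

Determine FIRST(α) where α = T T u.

Add FIRST(T) = { c, u }; T is not nullable, stop.

{ c, u }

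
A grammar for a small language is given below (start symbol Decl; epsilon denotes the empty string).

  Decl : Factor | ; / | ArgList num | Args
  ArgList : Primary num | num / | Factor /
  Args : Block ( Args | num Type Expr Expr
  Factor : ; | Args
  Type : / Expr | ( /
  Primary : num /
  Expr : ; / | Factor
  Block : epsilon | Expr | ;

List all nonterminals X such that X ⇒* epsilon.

{ Block }

Directly nullable (have an epsilon-production): Block.
No other nonterminal has a production whose RHS symbols are all nullable.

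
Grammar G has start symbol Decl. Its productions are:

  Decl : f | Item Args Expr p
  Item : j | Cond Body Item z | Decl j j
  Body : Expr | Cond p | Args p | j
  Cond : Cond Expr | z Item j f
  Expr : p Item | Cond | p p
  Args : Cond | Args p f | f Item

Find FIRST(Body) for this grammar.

{ f, j, p, z }

From Body : Expr: add FIRST(Expr) = { p, z }.
From Body : Cond p: add FIRST(Cond) = { z }.
From Body : Args p: add FIRST(Args) = { f, z }.
Body : j contributes {j}.
Union: FIRST(Body) = { f, j, p, z }.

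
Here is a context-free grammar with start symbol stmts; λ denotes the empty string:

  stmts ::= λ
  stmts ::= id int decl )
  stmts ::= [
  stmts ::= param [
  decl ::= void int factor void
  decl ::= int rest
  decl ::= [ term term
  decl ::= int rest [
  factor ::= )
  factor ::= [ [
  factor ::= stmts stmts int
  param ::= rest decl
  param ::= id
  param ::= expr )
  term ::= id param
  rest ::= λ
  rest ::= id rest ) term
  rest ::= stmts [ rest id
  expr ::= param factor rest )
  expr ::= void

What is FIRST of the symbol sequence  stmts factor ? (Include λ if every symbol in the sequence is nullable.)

{ ), [, id, int, void }

Add FIRST(stmts)\{λ} = { [, id, int, void }; stmts is nullable, continue.
Add FIRST(factor) = { ), [, id, int, void }; factor is not nullable, stop.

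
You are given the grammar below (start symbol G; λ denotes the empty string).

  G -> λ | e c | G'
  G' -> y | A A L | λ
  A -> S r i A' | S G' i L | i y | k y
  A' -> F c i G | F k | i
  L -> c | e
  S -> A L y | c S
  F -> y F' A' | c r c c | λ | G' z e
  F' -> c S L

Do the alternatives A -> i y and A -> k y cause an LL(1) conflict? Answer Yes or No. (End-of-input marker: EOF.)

FIRST(i y) = { i } and FIRST(k y) = { k }.
The FIRST sets are disjoint and neither alternative is nullable — no conflict.

No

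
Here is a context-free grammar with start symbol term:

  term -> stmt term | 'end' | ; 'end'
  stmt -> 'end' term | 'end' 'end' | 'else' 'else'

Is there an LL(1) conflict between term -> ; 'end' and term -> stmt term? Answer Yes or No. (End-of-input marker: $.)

No

FIRST(; 'end') = { ; } and FIRST(stmt term) = { 'else', 'end' }.
The FIRST sets are disjoint and neither alternative is nullable — no conflict.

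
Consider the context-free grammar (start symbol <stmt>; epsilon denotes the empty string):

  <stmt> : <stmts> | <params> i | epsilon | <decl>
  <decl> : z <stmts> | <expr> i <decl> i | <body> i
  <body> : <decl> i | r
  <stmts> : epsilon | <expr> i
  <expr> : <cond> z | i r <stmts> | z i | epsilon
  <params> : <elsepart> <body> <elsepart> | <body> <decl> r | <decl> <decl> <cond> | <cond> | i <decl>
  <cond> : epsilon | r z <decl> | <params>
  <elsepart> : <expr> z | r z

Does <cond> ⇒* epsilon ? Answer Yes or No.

Yes

<cond> has an epsilon-production, so <cond> ⇒ epsilon.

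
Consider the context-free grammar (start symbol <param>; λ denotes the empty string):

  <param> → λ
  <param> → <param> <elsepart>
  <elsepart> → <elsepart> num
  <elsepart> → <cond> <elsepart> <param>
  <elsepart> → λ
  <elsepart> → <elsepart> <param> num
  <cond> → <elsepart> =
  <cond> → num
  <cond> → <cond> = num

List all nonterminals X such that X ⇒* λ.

{ <elsepart>, <param> }

Directly nullable (have an λ-production): <param>, <elsepart>.
No other nonterminal has a production whose RHS symbols are all nullable.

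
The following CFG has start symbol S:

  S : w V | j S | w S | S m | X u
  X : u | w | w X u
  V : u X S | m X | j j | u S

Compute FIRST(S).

{ j, u, w }

S : w V contributes {w}.
S : j S contributes {j}.
S : w S contributes {w}.
From S : S m: add FIRST(S) = { j, u, w }.
From S : X u: add FIRST(X) = { u, w }.
Union: FIRST(S) = { j, u, w }.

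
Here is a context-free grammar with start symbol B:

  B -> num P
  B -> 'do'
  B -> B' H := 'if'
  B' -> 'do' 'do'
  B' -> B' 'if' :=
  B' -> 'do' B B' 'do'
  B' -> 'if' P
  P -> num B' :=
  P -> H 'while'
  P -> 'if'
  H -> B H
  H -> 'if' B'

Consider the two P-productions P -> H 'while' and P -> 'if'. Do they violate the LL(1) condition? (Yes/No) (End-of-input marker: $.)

Yes

FIRST(H 'while') = { 'do', 'if', num } and FIRST('if') = { 'if' }.
Both contain 'if', so the two alternatives are not disjoint — LL(1) conflict.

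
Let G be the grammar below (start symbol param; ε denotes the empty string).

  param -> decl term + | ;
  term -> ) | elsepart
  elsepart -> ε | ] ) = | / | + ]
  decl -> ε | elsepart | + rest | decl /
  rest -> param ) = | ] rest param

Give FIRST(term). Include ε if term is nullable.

term -> ) contributes {)}.
From term -> elsepart: add FIRST(elsepart) = { +, /, ], ε } (including ε since elsepart is nullable).
Union: FIRST(term) = { ), +, /, ], ε }.

{ ), +, /, ], ε }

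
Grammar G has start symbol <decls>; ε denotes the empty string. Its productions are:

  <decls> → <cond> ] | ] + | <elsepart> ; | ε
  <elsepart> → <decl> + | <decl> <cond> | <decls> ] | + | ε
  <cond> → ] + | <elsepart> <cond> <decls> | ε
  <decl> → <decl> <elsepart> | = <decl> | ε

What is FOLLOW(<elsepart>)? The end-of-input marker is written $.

{ +, ;, =, ] }

In <decls> → <elsepart> ;: add FIRST(;) = { ; }.
In <cond> → <elsepart> <cond> <decls>: add FIRST(<cond> <decls>)\{ε} = { +, ;, =, ] }.
  Since <cond> <decls> is nullable, also add FOLLOW(<cond>) = { +, ;, =, ] }.
In <decl> → <decl> <elsepart>: <elsepart> is at the end, add FOLLOW(<decl>) = { +, ;, =, ] }.
Union: FOLLOW(<elsepart>) = { +, ;, =, ] }.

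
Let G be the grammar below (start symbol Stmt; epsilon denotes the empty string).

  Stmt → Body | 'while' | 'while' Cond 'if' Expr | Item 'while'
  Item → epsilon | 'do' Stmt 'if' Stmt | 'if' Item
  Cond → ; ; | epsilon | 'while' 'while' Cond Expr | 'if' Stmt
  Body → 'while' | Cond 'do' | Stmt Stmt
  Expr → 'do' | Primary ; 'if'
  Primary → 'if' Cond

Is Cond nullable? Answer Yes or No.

Yes

Cond has an epsilon-production, so Cond ⇒ epsilon.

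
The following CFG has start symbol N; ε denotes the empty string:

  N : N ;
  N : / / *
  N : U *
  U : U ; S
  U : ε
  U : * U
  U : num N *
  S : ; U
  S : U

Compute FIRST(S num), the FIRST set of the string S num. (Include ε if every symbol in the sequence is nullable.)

Add FIRST(S)\{ε} = { *, ;, num }; S is nullable, continue.
num is a terminal; add {num} and stop.

{ *, ;, num }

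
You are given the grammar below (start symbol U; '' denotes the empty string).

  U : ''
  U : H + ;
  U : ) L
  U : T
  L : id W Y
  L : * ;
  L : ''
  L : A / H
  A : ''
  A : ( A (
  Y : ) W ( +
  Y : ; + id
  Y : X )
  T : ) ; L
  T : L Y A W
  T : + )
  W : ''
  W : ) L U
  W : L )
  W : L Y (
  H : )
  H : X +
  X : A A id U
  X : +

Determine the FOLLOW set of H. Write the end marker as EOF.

In U : H + ;: add FIRST(+ ;) = { + }.
In L : A / H: H is at the end, add FOLLOW(L) = { EOF, (, ), *, +, /, ;, id }.
Union: FOLLOW(H) = { EOF, (, ), *, +, /, ;, id }.

{ EOF, (, ), *, +, /, ;, id }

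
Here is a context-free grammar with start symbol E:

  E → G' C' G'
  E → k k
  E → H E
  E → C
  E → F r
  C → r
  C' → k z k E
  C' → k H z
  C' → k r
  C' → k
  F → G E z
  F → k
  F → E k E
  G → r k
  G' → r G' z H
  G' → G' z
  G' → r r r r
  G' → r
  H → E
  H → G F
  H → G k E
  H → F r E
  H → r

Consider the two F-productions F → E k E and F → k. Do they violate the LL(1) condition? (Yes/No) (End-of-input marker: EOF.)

Yes

FIRST(E k E) = { k, r } and FIRST(k) = { k }.
Both contain k, so the two alternatives are not disjoint — LL(1) conflict.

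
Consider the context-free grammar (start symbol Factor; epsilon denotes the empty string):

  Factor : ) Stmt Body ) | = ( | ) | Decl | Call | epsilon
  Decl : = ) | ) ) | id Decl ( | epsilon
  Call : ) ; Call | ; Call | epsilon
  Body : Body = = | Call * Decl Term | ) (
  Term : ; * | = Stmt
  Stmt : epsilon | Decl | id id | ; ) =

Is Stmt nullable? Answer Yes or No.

Stmt has an epsilon-production, so Stmt ⇒ epsilon.

Yes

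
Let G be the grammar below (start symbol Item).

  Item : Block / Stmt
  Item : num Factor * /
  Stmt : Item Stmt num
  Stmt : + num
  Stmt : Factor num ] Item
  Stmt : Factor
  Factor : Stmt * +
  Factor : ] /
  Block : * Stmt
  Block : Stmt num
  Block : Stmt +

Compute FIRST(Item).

{ *, +, ], num }

From Item : Block / Stmt: add FIRST(Block) = { *, +, ], num }.
Item : num Factor * / contributes {num}.
Union: FIRST(Item) = { *, +, ], num }.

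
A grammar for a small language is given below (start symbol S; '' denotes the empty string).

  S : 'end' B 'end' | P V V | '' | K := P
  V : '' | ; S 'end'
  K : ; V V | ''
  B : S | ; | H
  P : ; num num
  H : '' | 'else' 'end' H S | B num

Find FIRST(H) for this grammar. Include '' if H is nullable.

{ 'else', 'end', :=, ;, num, '' }

H : '' contributes ''.
H : 'else' 'end' H S contributes {'else'}.
From H : B num: B nullable, take FIRST(B) ∪ {num} = { 'else', 'end', :=, ;, num }.
Union: FIRST(H) = { 'else', 'end', :=, ;, num, '' }.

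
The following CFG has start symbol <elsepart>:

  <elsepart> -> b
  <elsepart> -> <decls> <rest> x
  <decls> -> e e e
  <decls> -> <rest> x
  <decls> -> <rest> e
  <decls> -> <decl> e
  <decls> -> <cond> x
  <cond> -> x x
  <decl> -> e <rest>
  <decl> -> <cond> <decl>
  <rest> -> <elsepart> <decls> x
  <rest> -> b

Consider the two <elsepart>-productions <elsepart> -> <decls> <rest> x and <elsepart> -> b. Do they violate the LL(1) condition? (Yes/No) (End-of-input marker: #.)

Yes

FIRST(<decls> <rest> x) = { b, e, x } and FIRST(b) = { b }.
Both contain b, so the two alternatives are not disjoint — LL(1) conflict.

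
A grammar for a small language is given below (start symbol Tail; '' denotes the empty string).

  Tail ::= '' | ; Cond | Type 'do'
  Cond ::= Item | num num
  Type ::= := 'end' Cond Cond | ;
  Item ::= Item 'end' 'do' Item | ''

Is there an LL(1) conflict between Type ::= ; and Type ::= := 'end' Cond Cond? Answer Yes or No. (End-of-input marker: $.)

No

FIRST(;) = { ; } and FIRST(:= 'end' Cond Cond) = { := }.
The FIRST sets are disjoint and neither alternative is nullable — no conflict.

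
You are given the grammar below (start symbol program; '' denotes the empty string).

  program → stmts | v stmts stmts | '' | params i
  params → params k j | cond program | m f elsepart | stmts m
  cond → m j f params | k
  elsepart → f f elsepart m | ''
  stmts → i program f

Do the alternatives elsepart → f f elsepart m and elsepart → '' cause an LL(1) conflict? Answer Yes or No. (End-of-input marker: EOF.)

FIRST(f f elsepart m) = { f } and FIRST('') = { '' }.
The second is nullable but FOLLOW(elsepart) = { i, k, m, v } is disjoint from FIRST of the first.

No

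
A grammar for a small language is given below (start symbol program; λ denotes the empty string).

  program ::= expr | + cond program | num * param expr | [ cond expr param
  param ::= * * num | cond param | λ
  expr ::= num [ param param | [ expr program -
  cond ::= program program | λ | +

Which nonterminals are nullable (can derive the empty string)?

Directly nullable (have an λ-production): param, cond.
No other nonterminal has a production whose RHS symbols are all nullable.

{ cond, param }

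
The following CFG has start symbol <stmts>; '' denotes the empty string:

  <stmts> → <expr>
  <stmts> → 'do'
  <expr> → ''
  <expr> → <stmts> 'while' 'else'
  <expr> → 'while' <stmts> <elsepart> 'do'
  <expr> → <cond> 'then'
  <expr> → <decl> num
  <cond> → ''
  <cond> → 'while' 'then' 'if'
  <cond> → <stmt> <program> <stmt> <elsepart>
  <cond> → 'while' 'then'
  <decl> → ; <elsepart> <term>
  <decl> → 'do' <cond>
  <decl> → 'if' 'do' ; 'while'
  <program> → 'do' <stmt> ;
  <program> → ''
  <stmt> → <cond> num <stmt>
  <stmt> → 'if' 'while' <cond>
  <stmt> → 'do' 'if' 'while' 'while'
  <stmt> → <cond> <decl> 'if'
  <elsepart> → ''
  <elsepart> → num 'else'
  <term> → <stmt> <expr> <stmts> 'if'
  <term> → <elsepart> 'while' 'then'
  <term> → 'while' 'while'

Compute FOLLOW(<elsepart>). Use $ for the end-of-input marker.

{ 'do', 'if', 'then', 'while', ;, num }

In <expr> → 'while' <stmts> <elsepart> 'do': add FIRST('do') = { 'do' }.
In <cond> → <stmt> <program> <stmt> <elsepart>: <elsepart> is at the end, add FOLLOW(<cond>) = { 'do', 'if', 'then', 'while', ;, num }.
In <decl> → ; <elsepart> <term>: add FIRST(<term>) = { 'do', 'if', 'while', ;, num }.
In <term> → <elsepart> 'while' 'then': add FIRST('while' 'then') = { 'while' }.
Union: FOLLOW(<elsepart>) = { 'do', 'if', 'then', 'while', ;, num }.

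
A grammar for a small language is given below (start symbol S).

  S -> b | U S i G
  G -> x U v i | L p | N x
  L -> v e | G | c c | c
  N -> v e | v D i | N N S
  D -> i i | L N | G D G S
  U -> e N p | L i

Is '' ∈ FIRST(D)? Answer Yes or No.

No nonterminal in this grammar is nullable.
No production of D has an RHS whose symbols are all nullable, so D is not nullable.

No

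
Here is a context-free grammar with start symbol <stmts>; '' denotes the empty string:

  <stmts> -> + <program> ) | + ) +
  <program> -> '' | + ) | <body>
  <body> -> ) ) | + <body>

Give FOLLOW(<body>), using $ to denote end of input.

{ ) }

In <program> -> <body>: <body> is at the end, add FOLLOW(<program>) = { ) }.
In <body> -> + <body>: <body> is at the end, add FOLLOW(<body>) = { ) }.
Union: FOLLOW(<body>) = { ) }.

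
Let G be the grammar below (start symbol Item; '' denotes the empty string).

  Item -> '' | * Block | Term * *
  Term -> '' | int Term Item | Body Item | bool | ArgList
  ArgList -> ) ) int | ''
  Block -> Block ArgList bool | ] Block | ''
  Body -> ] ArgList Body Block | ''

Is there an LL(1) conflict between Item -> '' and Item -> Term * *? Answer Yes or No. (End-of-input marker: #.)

Yes

FIRST('') = { '' } and FIRST(Term * *) = { ), *, ], bool, int }.
The first alternative is nullable and FOLLOW(Item) = { #, ), *, ], bool, int } shares ) with FIRST of the second — conflict.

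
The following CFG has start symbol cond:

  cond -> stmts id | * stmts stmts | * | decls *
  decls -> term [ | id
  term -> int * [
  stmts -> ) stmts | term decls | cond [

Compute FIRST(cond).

From cond -> stmts id: add FIRST(stmts) = { ), *, id, int }.
cond -> * stmts stmts contributes {*}.
cond -> * contributes {*}.
From cond -> decls *: add FIRST(decls) = { id, int }.
Union: FIRST(cond) = { ), *, id, int }.

{ ), *, id, int }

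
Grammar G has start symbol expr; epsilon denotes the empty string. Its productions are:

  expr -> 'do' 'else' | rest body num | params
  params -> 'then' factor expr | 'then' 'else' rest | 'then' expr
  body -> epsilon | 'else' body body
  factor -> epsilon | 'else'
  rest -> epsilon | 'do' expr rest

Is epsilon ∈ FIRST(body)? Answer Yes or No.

Yes

body has an epsilon-production, so body ⇒ epsilon.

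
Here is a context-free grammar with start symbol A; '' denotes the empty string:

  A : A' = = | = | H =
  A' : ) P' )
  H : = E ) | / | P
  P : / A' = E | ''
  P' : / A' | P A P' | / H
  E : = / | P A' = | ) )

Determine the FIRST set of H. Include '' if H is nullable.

H : = E ) contributes {=}.
H : / contributes {/}.
From H : P: add FIRST(P) = { /, '' } (including '' since P is nullable).
Union: FIRST(H) = { /, =, '' }.

{ /, =, '' }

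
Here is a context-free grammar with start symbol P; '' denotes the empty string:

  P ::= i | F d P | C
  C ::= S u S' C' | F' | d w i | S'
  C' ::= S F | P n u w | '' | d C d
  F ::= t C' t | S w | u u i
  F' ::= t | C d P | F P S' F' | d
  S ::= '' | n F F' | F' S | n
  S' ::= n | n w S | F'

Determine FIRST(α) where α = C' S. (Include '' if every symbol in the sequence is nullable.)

Add FIRST(C')\{''} = { d, i, n, t, u, w }; C' is nullable, continue.
Add FIRST(S)\{''} = { d, n, t, u, w }; S is nullable, continue.
Every symbol is nullable, so include ''.

{ d, i, n, t, u, w, '' }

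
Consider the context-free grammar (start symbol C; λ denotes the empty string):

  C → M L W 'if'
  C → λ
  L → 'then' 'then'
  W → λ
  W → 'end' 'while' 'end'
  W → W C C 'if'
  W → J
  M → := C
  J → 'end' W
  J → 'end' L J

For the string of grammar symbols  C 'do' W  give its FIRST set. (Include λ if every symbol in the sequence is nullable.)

Add FIRST(C)\{λ} = { := }; C is nullable, continue.
'do' is a terminal; add {'do'} and stop.

{ 'do', := }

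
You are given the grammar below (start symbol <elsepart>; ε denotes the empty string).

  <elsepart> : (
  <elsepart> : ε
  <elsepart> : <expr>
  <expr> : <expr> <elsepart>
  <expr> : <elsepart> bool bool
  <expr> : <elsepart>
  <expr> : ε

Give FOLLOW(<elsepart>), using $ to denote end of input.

{ $, (, bool }

<elsepart> is the start symbol, so $ ∈ FOLLOW(<elsepart>).
In <expr> : <expr> <elsepart>: <elsepart> is at the end, add FOLLOW(<expr>) = { $, (, bool }.
In <expr> : <elsepart> bool bool: add FIRST(bool bool) = { bool }.
In <expr> : <elsepart>: <elsepart> is at the end, add FOLLOW(<expr>) = { $, (, bool }.
Union: FOLLOW(<elsepart>) = { $, (, bool }.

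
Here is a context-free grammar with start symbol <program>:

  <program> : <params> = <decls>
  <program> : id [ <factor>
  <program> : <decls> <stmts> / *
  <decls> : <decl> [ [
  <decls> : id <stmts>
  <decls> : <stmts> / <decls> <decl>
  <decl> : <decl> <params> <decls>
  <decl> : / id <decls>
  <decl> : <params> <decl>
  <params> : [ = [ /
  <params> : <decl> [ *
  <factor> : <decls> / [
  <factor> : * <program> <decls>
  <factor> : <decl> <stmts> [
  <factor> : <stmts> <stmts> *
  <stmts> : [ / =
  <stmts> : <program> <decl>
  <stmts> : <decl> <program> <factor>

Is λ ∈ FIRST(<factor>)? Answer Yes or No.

No

No nonterminal in this grammar is nullable.
No production of <factor> has an RHS whose symbols are all nullable, so <factor> is not nullable.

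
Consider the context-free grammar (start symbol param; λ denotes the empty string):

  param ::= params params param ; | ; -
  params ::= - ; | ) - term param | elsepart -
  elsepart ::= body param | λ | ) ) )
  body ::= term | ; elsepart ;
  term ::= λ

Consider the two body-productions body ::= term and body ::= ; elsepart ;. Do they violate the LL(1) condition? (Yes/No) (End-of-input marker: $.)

Yes

FIRST(term) = { λ } and FIRST(; elsepart ;) = { ; }.
The first alternative is nullable and FOLLOW(body) = { ), -, ; } shares ; with FIRST of the second — conflict.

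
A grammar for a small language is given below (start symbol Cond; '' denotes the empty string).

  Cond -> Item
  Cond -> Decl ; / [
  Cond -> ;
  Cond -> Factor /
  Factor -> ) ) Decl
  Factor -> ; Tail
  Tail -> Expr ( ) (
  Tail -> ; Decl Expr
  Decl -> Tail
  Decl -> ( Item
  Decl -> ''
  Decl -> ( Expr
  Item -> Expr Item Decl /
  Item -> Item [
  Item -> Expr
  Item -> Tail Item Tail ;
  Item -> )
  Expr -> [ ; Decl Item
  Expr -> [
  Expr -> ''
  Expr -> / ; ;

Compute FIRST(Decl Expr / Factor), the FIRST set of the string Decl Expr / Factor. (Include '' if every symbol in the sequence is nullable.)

Add FIRST(Decl)\{''} = { (, /, ;, [ }; Decl is nullable, continue.
Add FIRST(Expr)\{''} = { /, [ }; Expr is nullable, continue.
/ is a terminal; add {/} and stop.

{ (, /, ;, [ }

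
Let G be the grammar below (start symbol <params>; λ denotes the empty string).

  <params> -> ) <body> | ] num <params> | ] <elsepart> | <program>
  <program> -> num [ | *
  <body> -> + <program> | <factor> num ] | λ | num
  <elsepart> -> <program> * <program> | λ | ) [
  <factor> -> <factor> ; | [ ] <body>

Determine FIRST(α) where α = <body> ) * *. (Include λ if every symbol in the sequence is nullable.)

Add FIRST(<body>)\{λ} = { +, [, num }; <body> is nullable, continue.
) is a terminal; add {)} and stop.

{ ), +, [, num }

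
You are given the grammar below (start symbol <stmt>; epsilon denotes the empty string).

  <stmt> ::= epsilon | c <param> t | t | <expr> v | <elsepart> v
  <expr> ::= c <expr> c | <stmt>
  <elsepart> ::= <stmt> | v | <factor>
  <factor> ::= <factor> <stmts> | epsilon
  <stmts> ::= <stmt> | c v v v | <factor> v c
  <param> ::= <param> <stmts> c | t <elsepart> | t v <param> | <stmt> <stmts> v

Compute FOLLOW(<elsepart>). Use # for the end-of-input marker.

In <stmt> ::= <elsepart> v: add FIRST(v) = { v }.
In <param> ::= t <elsepart>: <elsepart> is at the end, add FOLLOW(<param>) = { c, t, v }.
Union: FOLLOW(<elsepart>) = { c, t, v }.

{ c, t, v }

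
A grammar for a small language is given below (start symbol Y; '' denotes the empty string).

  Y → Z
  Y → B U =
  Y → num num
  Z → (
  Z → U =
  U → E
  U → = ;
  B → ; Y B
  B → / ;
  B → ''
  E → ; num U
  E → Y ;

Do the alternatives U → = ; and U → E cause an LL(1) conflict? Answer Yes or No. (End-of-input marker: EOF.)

Yes

FIRST(= ;) = { = } and FIRST(E) = { (, /, ;, =, num }.
Both contain =, so the two alternatives are not disjoint — LL(1) conflict.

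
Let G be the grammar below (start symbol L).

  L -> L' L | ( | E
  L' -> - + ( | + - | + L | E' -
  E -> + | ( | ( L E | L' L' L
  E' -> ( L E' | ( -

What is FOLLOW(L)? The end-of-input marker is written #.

{ #, (, +, - }

L is the start symbol, so # ∈ FOLLOW(L).
In L -> L' L: L is at the end, add FOLLOW(L) = { #, (, +, - }.
In L' -> + L: L is at the end, add FOLLOW(L') = { (, +, - }.
In E -> ( L E: add FIRST(E) = { (, +, - }.
In E -> L' L' L: L is at the end, add FOLLOW(E) = { #, (, +, - }.
In E' -> ( L E': add FIRST(E') = { ( }.
Union: FOLLOW(L) = { #, (, +, - }.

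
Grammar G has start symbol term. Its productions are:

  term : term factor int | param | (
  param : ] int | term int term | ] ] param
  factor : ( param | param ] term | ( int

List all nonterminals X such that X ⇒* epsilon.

{ } (none)

No nonterminal has an empty production or an RHS whose symbols are all nullable.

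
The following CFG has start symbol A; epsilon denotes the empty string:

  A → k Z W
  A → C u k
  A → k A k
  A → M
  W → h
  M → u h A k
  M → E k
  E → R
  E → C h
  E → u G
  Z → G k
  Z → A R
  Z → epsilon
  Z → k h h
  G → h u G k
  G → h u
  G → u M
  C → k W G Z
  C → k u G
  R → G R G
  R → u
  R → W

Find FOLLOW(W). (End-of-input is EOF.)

In A → k Z W: W is at the end, add FOLLOW(A) = { EOF, h, k, u }.
In C → k W G Z: add FIRST(G Z) = { h, u }.
In R → W: W is at the end, add FOLLOW(R) = { h, k, u }.
Union: FOLLOW(W) = { EOF, h, k, u }.

{ EOF, h, k, u }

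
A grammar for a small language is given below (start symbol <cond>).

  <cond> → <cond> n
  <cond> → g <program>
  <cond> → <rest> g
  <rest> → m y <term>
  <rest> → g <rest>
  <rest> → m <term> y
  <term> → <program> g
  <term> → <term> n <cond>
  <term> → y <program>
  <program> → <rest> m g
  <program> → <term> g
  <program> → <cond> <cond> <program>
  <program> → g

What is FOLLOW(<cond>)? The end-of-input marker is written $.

<cond> is the start symbol, so $ ∈ FOLLOW(<cond>).
In <cond> → <cond> n: add FIRST(n) = { n }.
In <term> → <term> n <cond>: <cond> is at the end, add FOLLOW(<term>) = { g, m, n, y }.
In <program> → <cond> <cond> <program>: add FIRST(<cond> <program>) = { g, m }.
In <program> → <cond> <cond> <program>: add FIRST(<program>) = { g, m, y }.
Union: FOLLOW(<cond>) = { $, g, m, n, y }.

{ $, g, m, n, y }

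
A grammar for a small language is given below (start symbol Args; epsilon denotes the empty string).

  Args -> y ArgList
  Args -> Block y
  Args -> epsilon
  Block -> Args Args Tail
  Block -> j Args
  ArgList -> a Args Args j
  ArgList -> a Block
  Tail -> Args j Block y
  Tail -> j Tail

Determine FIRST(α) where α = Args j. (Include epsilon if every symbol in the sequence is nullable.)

{ j, y }

Add FIRST(Args)\{epsilon} = { j, y }; Args is nullable, continue.
j is a terminal; add {j} and stop.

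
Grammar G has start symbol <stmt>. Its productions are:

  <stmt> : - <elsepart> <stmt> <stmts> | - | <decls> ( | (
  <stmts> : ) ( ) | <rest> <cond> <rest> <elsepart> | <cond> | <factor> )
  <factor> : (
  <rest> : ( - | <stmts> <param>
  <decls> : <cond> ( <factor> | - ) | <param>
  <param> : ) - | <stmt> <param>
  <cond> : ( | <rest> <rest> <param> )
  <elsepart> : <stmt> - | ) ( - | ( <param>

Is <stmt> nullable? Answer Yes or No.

No nonterminal in this grammar is nullable.
No production of <stmt> has an RHS whose symbols are all nullable, so <stmt> is not nullable.

No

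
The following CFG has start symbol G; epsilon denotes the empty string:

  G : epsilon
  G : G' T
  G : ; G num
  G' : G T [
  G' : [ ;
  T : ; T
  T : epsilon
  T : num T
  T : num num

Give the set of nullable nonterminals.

Directly nullable (have an epsilon-production): G, T.
No other nonterminal has a production whose RHS symbols are all nullable.

{ G, T }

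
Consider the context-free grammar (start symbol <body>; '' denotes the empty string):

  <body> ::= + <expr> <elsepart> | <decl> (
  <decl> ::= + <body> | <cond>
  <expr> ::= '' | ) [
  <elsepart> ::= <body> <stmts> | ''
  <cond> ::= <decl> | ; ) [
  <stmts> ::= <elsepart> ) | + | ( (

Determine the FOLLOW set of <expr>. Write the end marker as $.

In <body> ::= + <expr> <elsepart>: add FIRST(<elsepart>)\{''} = { +, ; }.
  Since <elsepart> is nullable, also add FOLLOW(<body>) = { $, (, ), +, ; }.
Union: FOLLOW(<expr>) = { $, (, ), +, ; }.

{ $, (, ), +, ; }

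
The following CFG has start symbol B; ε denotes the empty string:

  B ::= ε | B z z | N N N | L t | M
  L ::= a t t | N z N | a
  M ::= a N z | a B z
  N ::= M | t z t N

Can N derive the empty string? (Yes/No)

Nullable nonterminals: B.
No production of N has an RHS whose symbols are all nullable, so N is not nullable.

No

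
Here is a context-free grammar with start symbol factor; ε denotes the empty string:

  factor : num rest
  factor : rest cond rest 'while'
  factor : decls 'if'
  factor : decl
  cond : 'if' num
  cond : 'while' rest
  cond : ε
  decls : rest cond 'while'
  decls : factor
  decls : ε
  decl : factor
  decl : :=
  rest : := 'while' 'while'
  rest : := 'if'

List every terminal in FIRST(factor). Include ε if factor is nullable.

{ 'if', :=, num }

factor : num rest contributes {num}.
From factor : rest cond rest 'while': add FIRST(rest) = { := }.
From factor : decls 'if': decls nullable, take FIRST(decls) ∪ {'if'} = { 'if', :=, num }.
From factor : decl: add FIRST(decl) = { 'if', :=, num }.
Union: FIRST(factor) = { 'if', :=, num }.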